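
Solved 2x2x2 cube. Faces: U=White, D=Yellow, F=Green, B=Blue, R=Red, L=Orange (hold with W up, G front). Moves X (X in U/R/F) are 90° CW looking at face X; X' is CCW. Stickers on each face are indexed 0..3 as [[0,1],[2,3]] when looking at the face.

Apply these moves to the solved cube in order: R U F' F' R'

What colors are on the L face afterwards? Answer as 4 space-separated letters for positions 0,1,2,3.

Answer: G R O W

Derivation:
After move 1 (R): R=RRRR U=WGWG F=GYGY D=YBYB B=WBWB
After move 2 (U): U=WWGG F=RRGY R=WBRR B=OOWB L=GYOO
After move 3 (F'): F=RYRG U=WWWR R=BBYR D=YOYB L=GGOG
After move 4 (F'): F=YGRR U=WWBY R=OBYR D=GGYB L=GROW
After move 5 (R'): R=BROY U=WWBO F=YWRY D=GGYR B=BOGB
Query: L face = GROW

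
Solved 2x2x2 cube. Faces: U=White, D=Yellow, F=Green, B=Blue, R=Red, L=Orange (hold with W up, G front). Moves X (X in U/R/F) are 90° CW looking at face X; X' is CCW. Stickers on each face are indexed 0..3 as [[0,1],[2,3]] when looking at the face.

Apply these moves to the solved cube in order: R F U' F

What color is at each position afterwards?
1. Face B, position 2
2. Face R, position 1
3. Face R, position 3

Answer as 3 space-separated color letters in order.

After move 1 (R): R=RRRR U=WGWG F=GYGY D=YBYB B=WBWB
After move 2 (F): F=GGYY U=WGOO R=WRGR D=RRYB L=OYOB
After move 3 (U'): U=GOWO F=OYYY R=GGGR B=WRWB L=WBOB
After move 4 (F): F=YOYY U=GOBB R=WGOR D=GGYB L=WROR
Query 1: B[2] = W
Query 2: R[1] = G
Query 3: R[3] = R

Answer: W G R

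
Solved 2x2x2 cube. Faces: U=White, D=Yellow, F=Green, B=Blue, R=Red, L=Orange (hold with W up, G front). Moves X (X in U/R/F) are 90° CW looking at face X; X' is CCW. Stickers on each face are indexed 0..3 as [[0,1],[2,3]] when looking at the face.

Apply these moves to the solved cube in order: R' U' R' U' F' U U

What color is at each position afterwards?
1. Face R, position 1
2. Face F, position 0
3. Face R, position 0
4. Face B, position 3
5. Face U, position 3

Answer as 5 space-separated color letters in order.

After move 1 (R'): R=RRRR U=WBWB F=GWGW D=YGYG B=YBYB
After move 2 (U'): U=BBWW F=OOGW R=GWRR B=RRYB L=YBOO
After move 3 (R'): R=WRGR U=BYWR F=OBGW D=YOYW B=GRGB
After move 4 (U'): U=YRBW F=YBGW R=OBGR B=WRGB L=GROO
After move 5 (F'): F=BWYG U=YROG R=OBYR D=ROYW L=GWOB
After move 6 (U): U=OYGR F=OBYG R=WRYR B=GWGB L=BWOB
After move 7 (U): U=GORY F=WRYG R=GWYR B=BWGB L=OBOB
Query 1: R[1] = W
Query 2: F[0] = W
Query 3: R[0] = G
Query 4: B[3] = B
Query 5: U[3] = Y

Answer: W W G B Y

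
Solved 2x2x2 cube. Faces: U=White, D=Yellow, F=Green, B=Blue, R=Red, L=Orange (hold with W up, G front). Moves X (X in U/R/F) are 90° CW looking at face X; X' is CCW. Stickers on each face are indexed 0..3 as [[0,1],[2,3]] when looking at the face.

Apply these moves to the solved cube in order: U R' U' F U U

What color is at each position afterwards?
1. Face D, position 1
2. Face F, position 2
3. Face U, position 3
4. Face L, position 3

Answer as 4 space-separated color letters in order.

Answer: R W B R

Derivation:
After move 1 (U): U=WWWW F=RRGG R=BBRR B=OOBB L=GGOO
After move 2 (R'): R=BRBR U=WBWO F=RWGW D=YRYG B=YOYB
After move 3 (U'): U=BOWW F=GGGW R=RWBR B=BRYB L=YOOO
After move 4 (F): F=GGWG U=BOOO R=WWWR D=BRYG L=YYOR
After move 5 (U): U=OBOO F=WWWG R=BRWR B=YYYB L=GGOR
After move 6 (U): U=OOOB F=BRWG R=YYWR B=GGYB L=WWOR
Query 1: D[1] = R
Query 2: F[2] = W
Query 3: U[3] = B
Query 4: L[3] = R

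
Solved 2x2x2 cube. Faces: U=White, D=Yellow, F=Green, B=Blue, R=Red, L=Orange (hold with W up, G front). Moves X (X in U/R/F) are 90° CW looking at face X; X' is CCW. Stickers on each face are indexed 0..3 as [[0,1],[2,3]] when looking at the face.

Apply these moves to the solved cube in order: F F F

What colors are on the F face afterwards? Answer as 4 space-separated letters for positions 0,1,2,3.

Answer: G G G G

Derivation:
After move 1 (F): F=GGGG U=WWOO R=WRWR D=RRYY L=OYOY
After move 2 (F): F=GGGG U=WWYY R=OROR D=WWYY L=OROR
After move 3 (F): F=GGGG U=WWRR R=YRYR D=OOYY L=OWOW
Query: F face = GGGG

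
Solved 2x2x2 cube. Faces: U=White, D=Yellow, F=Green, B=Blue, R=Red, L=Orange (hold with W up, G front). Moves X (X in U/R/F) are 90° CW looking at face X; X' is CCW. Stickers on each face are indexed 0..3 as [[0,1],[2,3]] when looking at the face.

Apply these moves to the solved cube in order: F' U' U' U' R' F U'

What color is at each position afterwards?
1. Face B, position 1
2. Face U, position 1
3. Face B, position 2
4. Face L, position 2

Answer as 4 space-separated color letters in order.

After move 1 (F'): F=GGGG U=WWRR R=YRYR D=OOYY L=OWOW
After move 2 (U'): U=WRWR F=OWGG R=GGYR B=YRBB L=BBOW
After move 3 (U'): U=RRWW F=BBGG R=OWYR B=GGBB L=YROW
After move 4 (U'): U=RWRW F=YRGG R=BBYR B=OWBB L=GGOW
After move 5 (R'): R=BRBY U=RBRO F=YWGW D=ORYG B=YWOB
After move 6 (F): F=GYWW U=RBWG R=RROY D=BBYG L=GOOR
After move 7 (U'): U=BGRW F=GOWW R=GYOY B=RROB L=YWOR
Query 1: B[1] = R
Query 2: U[1] = G
Query 3: B[2] = O
Query 4: L[2] = O

Answer: R G O O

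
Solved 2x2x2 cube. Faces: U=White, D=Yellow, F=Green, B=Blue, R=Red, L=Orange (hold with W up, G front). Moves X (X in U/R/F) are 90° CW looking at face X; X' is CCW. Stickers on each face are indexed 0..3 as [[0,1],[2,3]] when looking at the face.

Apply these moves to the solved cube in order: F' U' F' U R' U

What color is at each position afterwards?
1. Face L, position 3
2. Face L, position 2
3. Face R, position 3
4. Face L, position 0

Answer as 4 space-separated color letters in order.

Answer: W O O O

Derivation:
After move 1 (F'): F=GGGG U=WWRR R=YRYR D=OOYY L=OWOW
After move 2 (U'): U=WRWR F=OWGG R=GGYR B=YRBB L=BBOW
After move 3 (F'): F=WGOG U=WRGY R=OGOR D=BWYY L=BROW
After move 4 (U): U=GWYR F=OGOG R=YROR B=BRBB L=WGOW
After move 5 (R'): R=RRYO U=GBYB F=OWOR D=BGYG B=YRWB
After move 6 (U): U=YGBB F=RROR R=YRYO B=WGWB L=OWOW
Query 1: L[3] = W
Query 2: L[2] = O
Query 3: R[3] = O
Query 4: L[0] = O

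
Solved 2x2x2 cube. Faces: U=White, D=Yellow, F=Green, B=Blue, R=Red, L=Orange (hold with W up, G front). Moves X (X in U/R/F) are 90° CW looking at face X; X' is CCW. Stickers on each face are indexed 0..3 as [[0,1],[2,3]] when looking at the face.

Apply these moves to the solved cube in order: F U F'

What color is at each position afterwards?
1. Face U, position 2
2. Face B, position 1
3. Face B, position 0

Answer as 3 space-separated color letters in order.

After move 1 (F): F=GGGG U=WWOO R=WRWR D=RRYY L=OYOY
After move 2 (U): U=OWOW F=WRGG R=BBWR B=OYBB L=GGOY
After move 3 (F'): F=RGWG U=OWBW R=RBRR D=GYYY L=GWOO
Query 1: U[2] = B
Query 2: B[1] = Y
Query 3: B[0] = O

Answer: B Y O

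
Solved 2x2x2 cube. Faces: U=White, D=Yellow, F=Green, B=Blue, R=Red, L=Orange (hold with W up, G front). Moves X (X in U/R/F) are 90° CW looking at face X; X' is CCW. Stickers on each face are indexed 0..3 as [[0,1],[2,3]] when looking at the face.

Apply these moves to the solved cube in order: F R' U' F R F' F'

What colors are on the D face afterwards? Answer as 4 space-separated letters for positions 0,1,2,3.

After move 1 (F): F=GGGG U=WWOO R=WRWR D=RRYY L=OYOY
After move 2 (R'): R=RRWW U=WBOB F=GWGO D=RGYG B=YBRB
After move 3 (U'): U=BBWO F=OYGO R=GWWW B=RRRB L=YBOY
After move 4 (F): F=GOOY U=BBYB R=WWOW D=WGYG L=YROG
After move 5 (R): R=OWWW U=BOYY F=GGOG D=WRYR B=BRBB
After move 6 (F'): F=GGGO U=BOOW R=RWWW D=RGYR L=YYOY
After move 7 (F'): F=GOGG U=BORW R=GWRW D=YYYR L=YWOO
Query: D face = YYYR

Answer: Y Y Y R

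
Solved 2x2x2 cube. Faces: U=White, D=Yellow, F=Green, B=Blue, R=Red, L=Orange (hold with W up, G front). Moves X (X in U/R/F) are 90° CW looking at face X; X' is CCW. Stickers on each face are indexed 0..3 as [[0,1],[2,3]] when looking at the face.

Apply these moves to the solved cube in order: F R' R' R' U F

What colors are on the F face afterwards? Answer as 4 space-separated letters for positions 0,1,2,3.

After move 1 (F): F=GGGG U=WWOO R=WRWR D=RRYY L=OYOY
After move 2 (R'): R=RRWW U=WBOB F=GWGO D=RGYG B=YBRB
After move 3 (R'): R=RWRW U=WROY F=GBGB D=RWYO B=GBGB
After move 4 (R'): R=WWRR U=WGOG F=GRGY D=RBYB B=OBWB
After move 5 (U): U=OWGG F=WWGY R=OBRR B=OYWB L=GROY
After move 6 (F): F=GWYW U=OWYR R=GBGR D=ROYB L=GROB
Query: F face = GWYW

Answer: G W Y W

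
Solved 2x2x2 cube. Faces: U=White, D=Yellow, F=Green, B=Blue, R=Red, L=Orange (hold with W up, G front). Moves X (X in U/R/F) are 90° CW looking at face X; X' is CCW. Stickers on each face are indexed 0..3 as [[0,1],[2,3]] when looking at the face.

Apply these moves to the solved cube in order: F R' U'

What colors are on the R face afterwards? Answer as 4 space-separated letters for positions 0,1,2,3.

Answer: G W W W

Derivation:
After move 1 (F): F=GGGG U=WWOO R=WRWR D=RRYY L=OYOY
After move 2 (R'): R=RRWW U=WBOB F=GWGO D=RGYG B=YBRB
After move 3 (U'): U=BBWO F=OYGO R=GWWW B=RRRB L=YBOY
Query: R face = GWWW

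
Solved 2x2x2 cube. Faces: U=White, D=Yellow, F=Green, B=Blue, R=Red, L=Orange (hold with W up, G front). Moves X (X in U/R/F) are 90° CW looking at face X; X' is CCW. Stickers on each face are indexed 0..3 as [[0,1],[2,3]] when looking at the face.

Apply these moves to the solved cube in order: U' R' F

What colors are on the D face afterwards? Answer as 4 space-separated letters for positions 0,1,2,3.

Answer: G G Y G

Derivation:
After move 1 (U'): U=WWWW F=OOGG R=GGRR B=RRBB L=BBOO
After move 2 (R'): R=GRGR U=WBWR F=OWGW D=YOYG B=YRYB
After move 3 (F): F=GOWW U=WBOB R=WRRR D=GGYG L=BYOO
Query: D face = GGYG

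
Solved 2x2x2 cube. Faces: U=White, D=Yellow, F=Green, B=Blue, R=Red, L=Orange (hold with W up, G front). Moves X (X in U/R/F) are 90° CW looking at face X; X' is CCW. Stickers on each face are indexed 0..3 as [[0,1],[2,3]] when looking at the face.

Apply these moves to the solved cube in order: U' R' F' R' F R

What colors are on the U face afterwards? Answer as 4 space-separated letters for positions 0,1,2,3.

Answer: W W W B

Derivation:
After move 1 (U'): U=WWWW F=OOGG R=GGRR B=RRBB L=BBOO
After move 2 (R'): R=GRGR U=WBWR F=OWGW D=YOYG B=YRYB
After move 3 (F'): F=WWOG U=WBGG R=ORYR D=BOYG L=BROW
After move 4 (R'): R=RROY U=WYGY F=WBOG D=BWYG B=GROB
After move 5 (F): F=OWGB U=WYWR R=GRYY D=ORYG L=BBOW
After move 6 (R): R=YGYR U=WWWB F=ORGG D=OOYG B=RRYB
Query: U face = WWWB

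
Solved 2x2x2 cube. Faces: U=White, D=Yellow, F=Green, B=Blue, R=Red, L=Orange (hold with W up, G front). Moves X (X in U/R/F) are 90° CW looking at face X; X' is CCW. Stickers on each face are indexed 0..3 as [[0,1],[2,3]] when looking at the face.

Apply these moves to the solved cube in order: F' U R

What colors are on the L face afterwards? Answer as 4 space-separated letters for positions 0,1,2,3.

Answer: G G O W

Derivation:
After move 1 (F'): F=GGGG U=WWRR R=YRYR D=OOYY L=OWOW
After move 2 (U): U=RWRW F=YRGG R=BBYR B=OWBB L=GGOW
After move 3 (R): R=YBRB U=RRRG F=YOGY D=OBYO B=WWWB
Query: L face = GGOW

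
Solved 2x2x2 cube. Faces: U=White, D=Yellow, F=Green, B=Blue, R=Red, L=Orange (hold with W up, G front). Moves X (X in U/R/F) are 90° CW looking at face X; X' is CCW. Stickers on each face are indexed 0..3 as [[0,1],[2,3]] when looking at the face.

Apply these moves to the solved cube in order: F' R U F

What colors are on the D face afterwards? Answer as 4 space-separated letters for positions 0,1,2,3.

After move 1 (F'): F=GGGG U=WWRR R=YRYR D=OOYY L=OWOW
After move 2 (R): R=YYRR U=WGRG F=GOGY D=OBYB B=RBWB
After move 3 (U): U=RWGG F=YYGY R=RBRR B=OWWB L=GOOW
After move 4 (F): F=GYYY U=RWWO R=GBGR D=RRYB L=GOOB
Query: D face = RRYB

Answer: R R Y B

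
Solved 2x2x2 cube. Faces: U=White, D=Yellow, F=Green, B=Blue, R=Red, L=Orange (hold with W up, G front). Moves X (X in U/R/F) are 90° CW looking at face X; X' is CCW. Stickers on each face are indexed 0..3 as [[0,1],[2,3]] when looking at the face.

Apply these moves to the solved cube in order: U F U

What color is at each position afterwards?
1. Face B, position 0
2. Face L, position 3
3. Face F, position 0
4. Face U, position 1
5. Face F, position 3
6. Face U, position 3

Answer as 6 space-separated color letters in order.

Answer: G Y W W R W

Derivation:
After move 1 (U): U=WWWW F=RRGG R=BBRR B=OOBB L=GGOO
After move 2 (F): F=GRGR U=WWOG R=WBWR D=RBYY L=GYOY
After move 3 (U): U=OWGW F=WBGR R=OOWR B=GYBB L=GROY
Query 1: B[0] = G
Query 2: L[3] = Y
Query 3: F[0] = W
Query 4: U[1] = W
Query 5: F[3] = R
Query 6: U[3] = W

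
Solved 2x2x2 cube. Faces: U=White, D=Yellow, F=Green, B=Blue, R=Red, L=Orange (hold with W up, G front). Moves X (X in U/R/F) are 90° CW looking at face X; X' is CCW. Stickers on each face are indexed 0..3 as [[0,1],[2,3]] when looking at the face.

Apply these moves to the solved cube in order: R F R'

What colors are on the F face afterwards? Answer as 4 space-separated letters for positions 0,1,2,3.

After move 1 (R): R=RRRR U=WGWG F=GYGY D=YBYB B=WBWB
After move 2 (F): F=GGYY U=WGOO R=WRGR D=RRYB L=OYOB
After move 3 (R'): R=RRWG U=WWOW F=GGYO D=RGYY B=BBRB
Query: F face = GGYO

Answer: G G Y O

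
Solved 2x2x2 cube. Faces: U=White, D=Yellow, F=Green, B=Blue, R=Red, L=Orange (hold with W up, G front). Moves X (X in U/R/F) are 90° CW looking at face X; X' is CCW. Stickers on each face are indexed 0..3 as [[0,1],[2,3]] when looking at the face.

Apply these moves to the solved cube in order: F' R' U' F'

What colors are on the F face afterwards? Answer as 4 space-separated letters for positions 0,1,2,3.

After move 1 (F'): F=GGGG U=WWRR R=YRYR D=OOYY L=OWOW
After move 2 (R'): R=RRYY U=WBRB F=GWGR D=OGYG B=YBOB
After move 3 (U'): U=BBWR F=OWGR R=GWYY B=RROB L=YBOW
After move 4 (F'): F=WROG U=BBGY R=GWOY D=BWYG L=YROW
Query: F face = WROG

Answer: W R O G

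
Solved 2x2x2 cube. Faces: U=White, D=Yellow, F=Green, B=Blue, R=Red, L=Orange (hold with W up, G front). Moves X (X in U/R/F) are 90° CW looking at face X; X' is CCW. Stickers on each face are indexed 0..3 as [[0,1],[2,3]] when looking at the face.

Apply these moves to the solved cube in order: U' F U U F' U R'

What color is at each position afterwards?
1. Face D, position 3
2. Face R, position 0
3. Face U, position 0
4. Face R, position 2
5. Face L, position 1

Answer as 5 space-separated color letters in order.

Answer: G O B G O

Derivation:
After move 1 (U'): U=WWWW F=OOGG R=GGRR B=RRBB L=BBOO
After move 2 (F): F=GOGO U=WWOB R=WGWR D=RGYY L=BYOY
After move 3 (U): U=OWBW F=WGGO R=RRWR B=BYBB L=GOOY
After move 4 (U): U=BOWW F=RRGO R=BYWR B=GOBB L=WGOY
After move 5 (F'): F=RORG U=BOBW R=GYRR D=GYYY L=WWOW
After move 6 (U): U=BBWO F=GYRG R=GORR B=WWBB L=ROOW
After move 7 (R'): R=ORGR U=BBWW F=GBRO D=GYYG B=YWYB
Query 1: D[3] = G
Query 2: R[0] = O
Query 3: U[0] = B
Query 4: R[2] = G
Query 5: L[1] = O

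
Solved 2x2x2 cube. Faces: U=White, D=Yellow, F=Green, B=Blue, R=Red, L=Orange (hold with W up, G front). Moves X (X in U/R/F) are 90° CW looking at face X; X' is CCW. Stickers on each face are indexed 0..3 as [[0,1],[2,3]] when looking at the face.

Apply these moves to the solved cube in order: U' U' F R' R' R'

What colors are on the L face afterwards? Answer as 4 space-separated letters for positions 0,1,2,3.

Answer: R Y O Y

Derivation:
After move 1 (U'): U=WWWW F=OOGG R=GGRR B=RRBB L=BBOO
After move 2 (U'): U=WWWW F=BBGG R=OORR B=GGBB L=RROO
After move 3 (F): F=GBGB U=WWOR R=WOWR D=ROYY L=RYOY
After move 4 (R'): R=ORWW U=WBOG F=GWGR D=RBYB B=YGOB
After move 5 (R'): R=RWOW U=WOOY F=GBGG D=RWYR B=BGBB
After move 6 (R'): R=WWRO U=WBOB F=GOGY D=RBYG B=RGWB
Query: L face = RYOY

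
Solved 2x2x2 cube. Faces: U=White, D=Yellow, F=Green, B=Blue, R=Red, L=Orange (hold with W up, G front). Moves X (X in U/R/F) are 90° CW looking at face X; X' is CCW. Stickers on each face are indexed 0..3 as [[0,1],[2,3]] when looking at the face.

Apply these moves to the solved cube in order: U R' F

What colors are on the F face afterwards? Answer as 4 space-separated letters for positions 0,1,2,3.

Answer: G R W W

Derivation:
After move 1 (U): U=WWWW F=RRGG R=BBRR B=OOBB L=GGOO
After move 2 (R'): R=BRBR U=WBWO F=RWGW D=YRYG B=YOYB
After move 3 (F): F=GRWW U=WBOG R=WROR D=BBYG L=GYOR
Query: F face = GRWW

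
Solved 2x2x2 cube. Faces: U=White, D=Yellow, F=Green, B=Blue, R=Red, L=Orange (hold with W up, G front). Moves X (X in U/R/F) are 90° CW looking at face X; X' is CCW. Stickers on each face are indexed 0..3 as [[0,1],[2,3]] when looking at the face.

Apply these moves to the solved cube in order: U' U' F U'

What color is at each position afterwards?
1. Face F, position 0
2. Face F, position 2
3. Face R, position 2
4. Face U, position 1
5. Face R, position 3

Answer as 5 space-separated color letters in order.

After move 1 (U'): U=WWWW F=OOGG R=GGRR B=RRBB L=BBOO
After move 2 (U'): U=WWWW F=BBGG R=OORR B=GGBB L=RROO
After move 3 (F): F=GBGB U=WWOR R=WOWR D=ROYY L=RYOY
After move 4 (U'): U=WRWO F=RYGB R=GBWR B=WOBB L=GGOY
Query 1: F[0] = R
Query 2: F[2] = G
Query 3: R[2] = W
Query 4: U[1] = R
Query 5: R[3] = R

Answer: R G W R R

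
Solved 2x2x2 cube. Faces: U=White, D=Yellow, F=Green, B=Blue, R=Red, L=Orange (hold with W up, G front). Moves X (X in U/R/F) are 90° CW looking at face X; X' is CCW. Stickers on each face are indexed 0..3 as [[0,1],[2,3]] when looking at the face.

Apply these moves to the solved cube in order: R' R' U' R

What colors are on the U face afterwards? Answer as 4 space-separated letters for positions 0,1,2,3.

Answer: Y O W B

Derivation:
After move 1 (R'): R=RRRR U=WBWB F=GWGW D=YGYG B=YBYB
After move 2 (R'): R=RRRR U=WYWY F=GBGB D=YWYW B=GBGB
After move 3 (U'): U=YYWW F=OOGB R=GBRR B=RRGB L=GBOO
After move 4 (R): R=RGRB U=YOWB F=OWGW D=YGYR B=WRYB
Query: U face = YOWB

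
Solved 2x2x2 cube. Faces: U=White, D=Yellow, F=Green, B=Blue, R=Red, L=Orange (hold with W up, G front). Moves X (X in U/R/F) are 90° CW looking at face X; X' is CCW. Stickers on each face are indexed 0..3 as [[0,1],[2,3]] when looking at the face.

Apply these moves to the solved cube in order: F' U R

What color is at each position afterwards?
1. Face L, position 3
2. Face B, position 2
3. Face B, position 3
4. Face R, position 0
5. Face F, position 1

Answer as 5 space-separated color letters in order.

After move 1 (F'): F=GGGG U=WWRR R=YRYR D=OOYY L=OWOW
After move 2 (U): U=RWRW F=YRGG R=BBYR B=OWBB L=GGOW
After move 3 (R): R=YBRB U=RRRG F=YOGY D=OBYO B=WWWB
Query 1: L[3] = W
Query 2: B[2] = W
Query 3: B[3] = B
Query 4: R[0] = Y
Query 5: F[1] = O

Answer: W W B Y O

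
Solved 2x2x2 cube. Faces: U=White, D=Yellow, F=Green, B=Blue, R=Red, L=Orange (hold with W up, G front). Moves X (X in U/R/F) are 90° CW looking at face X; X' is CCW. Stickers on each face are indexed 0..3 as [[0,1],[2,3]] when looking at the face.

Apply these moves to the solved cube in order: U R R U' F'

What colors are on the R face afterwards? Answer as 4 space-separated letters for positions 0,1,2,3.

Answer: W B Y B

Derivation:
After move 1 (U): U=WWWW F=RRGG R=BBRR B=OOBB L=GGOO
After move 2 (R): R=RBRB U=WRWG F=RYGY D=YBYO B=WOWB
After move 3 (R): R=RRBB U=WYWY F=RBGO D=YWYW B=GORB
After move 4 (U'): U=YYWW F=GGGO R=RBBB B=RRRB L=GOOO
After move 5 (F'): F=GOGG U=YYRB R=WBYB D=OOYW L=GWOW
Query: R face = WBYB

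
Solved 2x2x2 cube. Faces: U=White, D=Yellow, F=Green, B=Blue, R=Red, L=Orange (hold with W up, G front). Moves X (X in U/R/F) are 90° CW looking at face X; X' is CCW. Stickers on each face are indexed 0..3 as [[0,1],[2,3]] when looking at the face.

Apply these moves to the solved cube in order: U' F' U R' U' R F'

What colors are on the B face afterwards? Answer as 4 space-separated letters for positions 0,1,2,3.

After move 1 (U'): U=WWWW F=OOGG R=GGRR B=RRBB L=BBOO
After move 2 (F'): F=OGOG U=WWGR R=YGYR D=BOYY L=BWOW
After move 3 (U): U=GWRW F=YGOG R=RRYR B=BWBB L=OGOW
After move 4 (R'): R=RRRY U=GBRB F=YWOW D=BGYG B=YWOB
After move 5 (U'): U=BBGR F=OGOW R=YWRY B=RROB L=YWOW
After move 6 (R): R=RYYW U=BGGW F=OGOG D=BOYR B=RRBB
After move 7 (F'): F=GGOO U=BGRY R=OYBW D=WWYR L=YWOG
Query: B face = RRBB

Answer: R R B B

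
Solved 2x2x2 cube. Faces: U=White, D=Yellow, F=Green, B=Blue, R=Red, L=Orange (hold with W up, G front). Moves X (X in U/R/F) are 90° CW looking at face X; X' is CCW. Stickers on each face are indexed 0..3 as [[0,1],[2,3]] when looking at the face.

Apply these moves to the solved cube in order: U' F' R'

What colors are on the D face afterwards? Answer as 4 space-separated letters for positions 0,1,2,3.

After move 1 (U'): U=WWWW F=OOGG R=GGRR B=RRBB L=BBOO
After move 2 (F'): F=OGOG U=WWGR R=YGYR D=BOYY L=BWOW
After move 3 (R'): R=GRYY U=WBGR F=OWOR D=BGYG B=YROB
Query: D face = BGYG

Answer: B G Y G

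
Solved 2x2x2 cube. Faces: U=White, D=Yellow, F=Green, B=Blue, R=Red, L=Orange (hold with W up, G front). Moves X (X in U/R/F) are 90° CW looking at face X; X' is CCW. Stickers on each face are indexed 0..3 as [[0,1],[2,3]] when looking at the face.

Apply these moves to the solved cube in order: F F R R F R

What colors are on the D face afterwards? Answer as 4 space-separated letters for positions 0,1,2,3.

After move 1 (F): F=GGGG U=WWOO R=WRWR D=RRYY L=OYOY
After move 2 (F): F=GGGG U=WWYY R=OROR D=WWYY L=OROR
After move 3 (R): R=OORR U=WGYG F=GWGY D=WBYB B=YBWB
After move 4 (R): R=RORO U=WWYY F=GBGB D=WWYY B=GBGB
After move 5 (F): F=GGBB U=WWRR R=YOYO D=RRYY L=OWOW
After move 6 (R): R=YYOO U=WGRB F=GRBY D=RGYG B=RBWB
Query: D face = RGYG

Answer: R G Y G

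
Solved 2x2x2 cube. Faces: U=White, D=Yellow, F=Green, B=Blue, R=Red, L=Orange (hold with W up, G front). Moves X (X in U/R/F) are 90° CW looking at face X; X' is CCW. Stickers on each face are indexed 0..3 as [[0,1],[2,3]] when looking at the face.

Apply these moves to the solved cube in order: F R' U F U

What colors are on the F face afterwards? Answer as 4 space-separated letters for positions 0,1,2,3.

After move 1 (F): F=GGGG U=WWOO R=WRWR D=RRYY L=OYOY
After move 2 (R'): R=RRWW U=WBOB F=GWGO D=RGYG B=YBRB
After move 3 (U): U=OWBB F=RRGO R=YBWW B=OYRB L=GWOY
After move 4 (F): F=GROR U=OWYW R=BBBW D=WYYG L=GROG
After move 5 (U): U=YOWW F=BBOR R=OYBW B=GRRB L=GROG
Query: F face = BBOR

Answer: B B O R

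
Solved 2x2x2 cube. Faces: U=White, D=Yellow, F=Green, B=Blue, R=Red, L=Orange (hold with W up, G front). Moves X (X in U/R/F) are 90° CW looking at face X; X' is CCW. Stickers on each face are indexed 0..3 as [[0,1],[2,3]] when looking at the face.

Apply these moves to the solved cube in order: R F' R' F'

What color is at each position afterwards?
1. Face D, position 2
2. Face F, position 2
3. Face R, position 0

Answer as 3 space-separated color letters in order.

After move 1 (R): R=RRRR U=WGWG F=GYGY D=YBYB B=WBWB
After move 2 (F'): F=YYGG U=WGRR R=BRYR D=OOYB L=OGOW
After move 3 (R'): R=RRBY U=WWRW F=YGGR D=OYYG B=BBOB
After move 4 (F'): F=GRYG U=WWRB R=YROY D=GWYG L=OWOR
Query 1: D[2] = Y
Query 2: F[2] = Y
Query 3: R[0] = Y

Answer: Y Y Y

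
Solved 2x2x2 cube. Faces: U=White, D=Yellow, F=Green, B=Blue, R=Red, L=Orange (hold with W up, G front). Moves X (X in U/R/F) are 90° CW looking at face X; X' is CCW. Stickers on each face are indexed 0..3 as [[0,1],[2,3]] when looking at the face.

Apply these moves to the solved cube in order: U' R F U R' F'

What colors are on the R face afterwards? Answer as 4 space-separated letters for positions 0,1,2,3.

After move 1 (U'): U=WWWW F=OOGG R=GGRR B=RRBB L=BBOO
After move 2 (R): R=RGRG U=WOWG F=OYGY D=YBYR B=WRWB
After move 3 (F): F=GOYY U=WOOB R=WGGG D=RRYR L=BYOB
After move 4 (U): U=OWBO F=WGYY R=WRGG B=BYWB L=GOOB
After move 5 (R'): R=RGWG U=OWBB F=WWYO D=RGYY B=RYRB
After move 6 (F'): F=WOWY U=OWRW R=GGRG D=OBYY L=GBOB
Query: R face = GGRG

Answer: G G R G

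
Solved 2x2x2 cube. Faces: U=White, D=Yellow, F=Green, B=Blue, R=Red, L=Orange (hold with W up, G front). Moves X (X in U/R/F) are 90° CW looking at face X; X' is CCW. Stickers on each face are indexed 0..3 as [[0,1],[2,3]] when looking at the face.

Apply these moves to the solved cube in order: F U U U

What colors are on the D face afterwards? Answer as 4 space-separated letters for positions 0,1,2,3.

Answer: R R Y Y

Derivation:
After move 1 (F): F=GGGG U=WWOO R=WRWR D=RRYY L=OYOY
After move 2 (U): U=OWOW F=WRGG R=BBWR B=OYBB L=GGOY
After move 3 (U): U=OOWW F=BBGG R=OYWR B=GGBB L=WROY
After move 4 (U): U=WOWO F=OYGG R=GGWR B=WRBB L=BBOY
Query: D face = RRYY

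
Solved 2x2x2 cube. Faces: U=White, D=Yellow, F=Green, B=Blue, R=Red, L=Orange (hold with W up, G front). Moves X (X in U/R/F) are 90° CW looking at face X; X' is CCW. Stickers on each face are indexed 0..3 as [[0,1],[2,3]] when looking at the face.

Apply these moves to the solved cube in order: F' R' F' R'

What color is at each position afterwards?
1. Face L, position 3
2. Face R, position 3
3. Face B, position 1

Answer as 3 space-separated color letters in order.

After move 1 (F'): F=GGGG U=WWRR R=YRYR D=OOYY L=OWOW
After move 2 (R'): R=RRYY U=WBRB F=GWGR D=OGYG B=YBOB
After move 3 (F'): F=WRGG U=WBRY R=GROY D=WWYG L=OBOR
After move 4 (R'): R=RYGO U=WORY F=WBGY D=WRYG B=GBWB
Query 1: L[3] = R
Query 2: R[3] = O
Query 3: B[1] = B

Answer: R O B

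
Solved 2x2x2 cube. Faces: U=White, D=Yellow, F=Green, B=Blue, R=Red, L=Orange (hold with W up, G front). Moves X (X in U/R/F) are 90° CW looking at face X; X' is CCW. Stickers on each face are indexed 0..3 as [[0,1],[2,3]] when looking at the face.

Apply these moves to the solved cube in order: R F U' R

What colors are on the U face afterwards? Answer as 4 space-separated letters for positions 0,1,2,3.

After move 1 (R): R=RRRR U=WGWG F=GYGY D=YBYB B=WBWB
After move 2 (F): F=GGYY U=WGOO R=WRGR D=RRYB L=OYOB
After move 3 (U'): U=GOWO F=OYYY R=GGGR B=WRWB L=WBOB
After move 4 (R): R=GGRG U=GYWY F=ORYB D=RWYW B=OROB
Query: U face = GYWY

Answer: G Y W Y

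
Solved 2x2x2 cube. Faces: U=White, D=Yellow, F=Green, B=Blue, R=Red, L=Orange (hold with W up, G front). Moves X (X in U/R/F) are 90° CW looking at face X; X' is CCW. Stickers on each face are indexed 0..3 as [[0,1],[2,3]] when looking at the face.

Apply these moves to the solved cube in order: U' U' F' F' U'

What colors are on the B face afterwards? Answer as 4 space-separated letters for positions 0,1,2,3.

After move 1 (U'): U=WWWW F=OOGG R=GGRR B=RRBB L=BBOO
After move 2 (U'): U=WWWW F=BBGG R=OORR B=GGBB L=RROO
After move 3 (F'): F=BGBG U=WWOR R=YOYR D=ROYY L=RWOW
After move 4 (F'): F=GGBB U=WWYY R=OORR D=WWYY L=RROO
After move 5 (U'): U=WYWY F=RRBB R=GGRR B=OOBB L=GGOO
Query: B face = OOBB

Answer: O O B B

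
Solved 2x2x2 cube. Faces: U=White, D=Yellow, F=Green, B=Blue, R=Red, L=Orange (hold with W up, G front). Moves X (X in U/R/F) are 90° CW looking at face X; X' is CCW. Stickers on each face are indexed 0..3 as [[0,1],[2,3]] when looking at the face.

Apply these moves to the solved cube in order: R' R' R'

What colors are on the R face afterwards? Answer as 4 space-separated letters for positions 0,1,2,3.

Answer: R R R R

Derivation:
After move 1 (R'): R=RRRR U=WBWB F=GWGW D=YGYG B=YBYB
After move 2 (R'): R=RRRR U=WYWY F=GBGB D=YWYW B=GBGB
After move 3 (R'): R=RRRR U=WGWG F=GYGY D=YBYB B=WBWB
Query: R face = RRRR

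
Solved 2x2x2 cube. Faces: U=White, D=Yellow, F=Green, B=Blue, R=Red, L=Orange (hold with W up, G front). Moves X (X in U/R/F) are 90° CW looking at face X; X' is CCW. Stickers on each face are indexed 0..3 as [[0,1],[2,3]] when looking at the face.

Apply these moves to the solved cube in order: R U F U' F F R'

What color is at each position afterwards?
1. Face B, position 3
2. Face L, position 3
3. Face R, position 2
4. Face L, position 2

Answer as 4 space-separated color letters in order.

After move 1 (R): R=RRRR U=WGWG F=GYGY D=YBYB B=WBWB
After move 2 (U): U=WWGG F=RRGY R=WBRR B=OOWB L=GYOO
After move 3 (F): F=GRYR U=WWOY R=GBGR D=RWYB L=GYOB
After move 4 (U'): U=WYWO F=GYYR R=GRGR B=GBWB L=OOOB
After move 5 (F): F=YGRY U=WYBO R=WROR D=GGYB L=OROW
After move 6 (F): F=RYYG U=WYWR R=BROR D=OWYB L=OGOG
After move 7 (R'): R=RRBO U=WWWG F=RYYR D=OYYG B=BBWB
Query 1: B[3] = B
Query 2: L[3] = G
Query 3: R[2] = B
Query 4: L[2] = O

Answer: B G B O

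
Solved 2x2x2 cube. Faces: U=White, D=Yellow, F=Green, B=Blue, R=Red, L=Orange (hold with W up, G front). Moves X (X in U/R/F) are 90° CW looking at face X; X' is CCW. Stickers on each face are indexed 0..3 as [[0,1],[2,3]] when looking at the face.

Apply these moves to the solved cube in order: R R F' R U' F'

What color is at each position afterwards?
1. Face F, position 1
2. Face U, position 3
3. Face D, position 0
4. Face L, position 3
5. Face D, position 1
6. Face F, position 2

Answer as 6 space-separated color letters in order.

After move 1 (R): R=RRRR U=WGWG F=GYGY D=YBYB B=WBWB
After move 2 (R): R=RRRR U=WYWY F=GBGB D=YWYW B=GBGB
After move 3 (F'): F=BBGG U=WYRR R=WRYR D=OOYW L=OYOW
After move 4 (R): R=YWRR U=WBRG F=BOGW D=OGYG B=RBYB
After move 5 (U'): U=BGWR F=OYGW R=BORR B=YWYB L=RBOW
After move 6 (F'): F=YWOG U=BGBR R=GOOR D=BWYG L=RROW
Query 1: F[1] = W
Query 2: U[3] = R
Query 3: D[0] = B
Query 4: L[3] = W
Query 5: D[1] = W
Query 6: F[2] = O

Answer: W R B W W O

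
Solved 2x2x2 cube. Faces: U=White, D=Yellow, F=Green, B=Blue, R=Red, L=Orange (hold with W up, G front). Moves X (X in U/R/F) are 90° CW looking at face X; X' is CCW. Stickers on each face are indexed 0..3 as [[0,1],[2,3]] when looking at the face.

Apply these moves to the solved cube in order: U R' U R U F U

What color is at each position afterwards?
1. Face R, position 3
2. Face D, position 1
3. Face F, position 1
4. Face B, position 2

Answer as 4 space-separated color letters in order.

Answer: O B G W

Derivation:
After move 1 (U): U=WWWW F=RRGG R=BBRR B=OOBB L=GGOO
After move 2 (R'): R=BRBR U=WBWO F=RWGW D=YRYG B=YOYB
After move 3 (U): U=WWOB F=BRGW R=YOBR B=GGYB L=RWOO
After move 4 (R): R=BYRO U=WROW F=BRGG D=YYYG B=BGWB
After move 5 (U): U=OWWR F=BYGG R=BGRO B=RWWB L=BROO
After move 6 (F): F=GBGY U=OWOR R=WGRO D=RBYG L=BYOY
After move 7 (U): U=OORW F=WGGY R=RWRO B=BYWB L=GBOY
Query 1: R[3] = O
Query 2: D[1] = B
Query 3: F[1] = G
Query 4: B[2] = W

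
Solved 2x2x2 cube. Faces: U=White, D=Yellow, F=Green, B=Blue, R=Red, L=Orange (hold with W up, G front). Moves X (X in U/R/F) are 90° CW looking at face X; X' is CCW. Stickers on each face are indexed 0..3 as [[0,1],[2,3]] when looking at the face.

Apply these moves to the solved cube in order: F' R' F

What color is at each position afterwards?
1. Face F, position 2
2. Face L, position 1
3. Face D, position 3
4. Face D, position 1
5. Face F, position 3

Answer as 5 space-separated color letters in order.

Answer: R O G R W

Derivation:
After move 1 (F'): F=GGGG U=WWRR R=YRYR D=OOYY L=OWOW
After move 2 (R'): R=RRYY U=WBRB F=GWGR D=OGYG B=YBOB
After move 3 (F): F=GGRW U=WBWW R=RRBY D=YRYG L=OOOG
Query 1: F[2] = R
Query 2: L[1] = O
Query 3: D[3] = G
Query 4: D[1] = R
Query 5: F[3] = W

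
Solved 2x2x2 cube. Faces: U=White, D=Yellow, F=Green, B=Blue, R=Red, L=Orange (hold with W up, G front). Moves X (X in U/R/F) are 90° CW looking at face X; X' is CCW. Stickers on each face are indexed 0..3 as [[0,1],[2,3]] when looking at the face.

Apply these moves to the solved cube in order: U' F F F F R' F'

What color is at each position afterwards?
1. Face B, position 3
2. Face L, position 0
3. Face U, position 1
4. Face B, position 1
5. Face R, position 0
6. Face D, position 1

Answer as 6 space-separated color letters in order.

Answer: B B B R O O

Derivation:
After move 1 (U'): U=WWWW F=OOGG R=GGRR B=RRBB L=BBOO
After move 2 (F): F=GOGO U=WWOB R=WGWR D=RGYY L=BYOY
After move 3 (F): F=GGOO U=WWYY R=OGBR D=WWYY L=BROG
After move 4 (F): F=OGOG U=WWGR R=YGYR D=BOYY L=BWOW
After move 5 (F): F=OOGG U=WWWW R=GGRR D=YYYY L=BBOO
After move 6 (R'): R=GRGR U=WBWR F=OWGW D=YOYG B=YRYB
After move 7 (F'): F=WWOG U=WBGG R=ORYR D=BOYG L=BROW
Query 1: B[3] = B
Query 2: L[0] = B
Query 3: U[1] = B
Query 4: B[1] = R
Query 5: R[0] = O
Query 6: D[1] = O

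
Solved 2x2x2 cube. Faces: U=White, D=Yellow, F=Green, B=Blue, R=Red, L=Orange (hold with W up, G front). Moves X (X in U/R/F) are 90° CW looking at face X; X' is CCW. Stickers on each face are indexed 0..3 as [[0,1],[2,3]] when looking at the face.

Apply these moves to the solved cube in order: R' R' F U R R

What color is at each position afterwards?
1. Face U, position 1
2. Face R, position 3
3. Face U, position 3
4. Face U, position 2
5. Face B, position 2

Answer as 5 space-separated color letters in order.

Answer: R G W O R

Derivation:
After move 1 (R'): R=RRRR U=WBWB F=GWGW D=YGYG B=YBYB
After move 2 (R'): R=RRRR U=WYWY F=GBGB D=YWYW B=GBGB
After move 3 (F): F=GGBB U=WYOO R=WRYR D=RRYW L=OYOW
After move 4 (U): U=OWOY F=WRBB R=GBYR B=OYGB L=GGOW
After move 5 (R): R=YGRB U=OROB F=WRBW D=RGYO B=YYWB
After move 6 (R): R=RYBG U=OROW F=WGBO D=RWYY B=BYRB
Query 1: U[1] = R
Query 2: R[3] = G
Query 3: U[3] = W
Query 4: U[2] = O
Query 5: B[2] = R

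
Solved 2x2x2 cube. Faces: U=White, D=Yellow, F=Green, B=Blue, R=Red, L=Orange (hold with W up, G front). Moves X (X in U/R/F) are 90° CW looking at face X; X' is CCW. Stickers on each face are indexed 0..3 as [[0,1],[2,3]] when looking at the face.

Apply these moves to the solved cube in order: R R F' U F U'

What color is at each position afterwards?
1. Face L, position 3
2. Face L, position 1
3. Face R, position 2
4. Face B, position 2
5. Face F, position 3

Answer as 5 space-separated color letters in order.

Answer: O Y Y G R

Derivation:
After move 1 (R): R=RRRR U=WGWG F=GYGY D=YBYB B=WBWB
After move 2 (R): R=RRRR U=WYWY F=GBGB D=YWYW B=GBGB
After move 3 (F'): F=BBGG U=WYRR R=WRYR D=OOYW L=OYOW
After move 4 (U): U=RWRY F=WRGG R=GBYR B=OYGB L=BBOW
After move 5 (F): F=GWGR U=RWWB R=RBYR D=YGYW L=BOOO
After move 6 (U'): U=WBRW F=BOGR R=GWYR B=RBGB L=OYOO
Query 1: L[3] = O
Query 2: L[1] = Y
Query 3: R[2] = Y
Query 4: B[2] = G
Query 5: F[3] = R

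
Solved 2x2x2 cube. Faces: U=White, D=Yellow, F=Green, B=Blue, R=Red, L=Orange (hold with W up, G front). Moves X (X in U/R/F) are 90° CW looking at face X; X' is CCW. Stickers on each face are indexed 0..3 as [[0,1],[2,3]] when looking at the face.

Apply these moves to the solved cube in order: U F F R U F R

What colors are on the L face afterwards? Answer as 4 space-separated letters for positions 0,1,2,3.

Answer: G W O B

Derivation:
After move 1 (U): U=WWWW F=RRGG R=BBRR B=OOBB L=GGOO
After move 2 (F): F=GRGR U=WWOG R=WBWR D=RBYY L=GYOY
After move 3 (F): F=GGRR U=WWYY R=OBGR D=WWYY L=GROB
After move 4 (R): R=GORB U=WGYR F=GWRY D=WBYO B=YOWB
After move 5 (U): U=YWRG F=GORY R=YORB B=GRWB L=GWOB
After move 6 (F): F=RGYO U=YWBW R=ROGB D=RYYO L=GWOB
After move 7 (R): R=GRBO U=YGBO F=RYYO D=RWYG B=WRWB
Query: L face = GWOB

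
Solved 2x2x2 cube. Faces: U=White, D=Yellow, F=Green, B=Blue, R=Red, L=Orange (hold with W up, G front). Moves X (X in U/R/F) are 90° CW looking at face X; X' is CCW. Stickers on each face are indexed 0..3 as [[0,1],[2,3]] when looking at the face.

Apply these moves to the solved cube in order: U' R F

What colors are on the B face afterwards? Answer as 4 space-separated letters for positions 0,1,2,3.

After move 1 (U'): U=WWWW F=OOGG R=GGRR B=RRBB L=BBOO
After move 2 (R): R=RGRG U=WOWG F=OYGY D=YBYR B=WRWB
After move 3 (F): F=GOYY U=WOOB R=WGGG D=RRYR L=BYOB
Query: B face = WRWB

Answer: W R W B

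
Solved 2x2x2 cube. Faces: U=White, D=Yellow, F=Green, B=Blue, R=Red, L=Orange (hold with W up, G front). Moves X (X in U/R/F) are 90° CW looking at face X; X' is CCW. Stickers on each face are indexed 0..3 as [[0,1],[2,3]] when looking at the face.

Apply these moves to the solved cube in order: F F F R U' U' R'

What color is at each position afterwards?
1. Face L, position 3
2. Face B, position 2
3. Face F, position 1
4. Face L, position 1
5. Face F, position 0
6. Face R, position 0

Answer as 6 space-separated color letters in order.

Answer: W B R Y R W

Derivation:
After move 1 (F): F=GGGG U=WWOO R=WRWR D=RRYY L=OYOY
After move 2 (F): F=GGGG U=WWYY R=OROR D=WWYY L=OROR
After move 3 (F): F=GGGG U=WWRR R=YRYR D=OOYY L=OWOW
After move 4 (R): R=YYRR U=WGRG F=GOGY D=OBYB B=RBWB
After move 5 (U'): U=GGWR F=OWGY R=GORR B=YYWB L=RBOW
After move 6 (U'): U=GRGW F=RBGY R=OWRR B=GOWB L=YYOW
After move 7 (R'): R=WROR U=GWGG F=RRGW D=OBYY B=BOBB
Query 1: L[3] = W
Query 2: B[2] = B
Query 3: F[1] = R
Query 4: L[1] = Y
Query 5: F[0] = R
Query 6: R[0] = W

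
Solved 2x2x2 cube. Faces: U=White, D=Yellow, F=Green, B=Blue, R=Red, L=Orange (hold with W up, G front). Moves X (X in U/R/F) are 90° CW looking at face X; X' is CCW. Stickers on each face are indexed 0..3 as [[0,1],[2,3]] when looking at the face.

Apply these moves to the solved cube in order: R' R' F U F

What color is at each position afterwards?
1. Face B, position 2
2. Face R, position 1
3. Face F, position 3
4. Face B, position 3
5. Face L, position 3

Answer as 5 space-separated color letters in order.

After move 1 (R'): R=RRRR U=WBWB F=GWGW D=YGYG B=YBYB
After move 2 (R'): R=RRRR U=WYWY F=GBGB D=YWYW B=GBGB
After move 3 (F): F=GGBB U=WYOO R=WRYR D=RRYW L=OYOW
After move 4 (U): U=OWOY F=WRBB R=GBYR B=OYGB L=GGOW
After move 5 (F): F=BWBR U=OWWG R=OBYR D=YGYW L=GROR
Query 1: B[2] = G
Query 2: R[1] = B
Query 3: F[3] = R
Query 4: B[3] = B
Query 5: L[3] = R

Answer: G B R B R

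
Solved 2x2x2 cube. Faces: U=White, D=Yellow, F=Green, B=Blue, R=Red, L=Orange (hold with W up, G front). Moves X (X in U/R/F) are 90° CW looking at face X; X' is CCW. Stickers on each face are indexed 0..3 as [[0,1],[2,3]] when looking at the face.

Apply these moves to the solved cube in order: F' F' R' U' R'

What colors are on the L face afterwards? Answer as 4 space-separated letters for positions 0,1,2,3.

Answer: Y B O R

Derivation:
After move 1 (F'): F=GGGG U=WWRR R=YRYR D=OOYY L=OWOW
After move 2 (F'): F=GGGG U=WWYY R=OROR D=WWYY L=OROR
After move 3 (R'): R=RROO U=WBYB F=GWGY D=WGYG B=YBWB
After move 4 (U'): U=BBWY F=ORGY R=GWOO B=RRWB L=YBOR
After move 5 (R'): R=WOGO U=BWWR F=OBGY D=WRYY B=GRGB
Query: L face = YBOR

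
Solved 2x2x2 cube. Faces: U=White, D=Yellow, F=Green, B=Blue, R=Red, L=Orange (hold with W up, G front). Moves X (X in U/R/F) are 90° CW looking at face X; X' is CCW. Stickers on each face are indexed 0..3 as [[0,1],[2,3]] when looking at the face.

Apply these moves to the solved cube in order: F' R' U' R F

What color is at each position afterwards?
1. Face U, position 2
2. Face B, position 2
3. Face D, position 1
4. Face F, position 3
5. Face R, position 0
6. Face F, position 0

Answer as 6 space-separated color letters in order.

After move 1 (F'): F=GGGG U=WWRR R=YRYR D=OOYY L=OWOW
After move 2 (R'): R=RRYY U=WBRB F=GWGR D=OGYG B=YBOB
After move 3 (U'): U=BBWR F=OWGR R=GWYY B=RROB L=YBOW
After move 4 (R): R=YGYW U=BWWR F=OGGG D=OOYR B=RRBB
After move 5 (F): F=GOGG U=BWWB R=WGRW D=YYYR L=YOOO
Query 1: U[2] = W
Query 2: B[2] = B
Query 3: D[1] = Y
Query 4: F[3] = G
Query 5: R[0] = W
Query 6: F[0] = G

Answer: W B Y G W G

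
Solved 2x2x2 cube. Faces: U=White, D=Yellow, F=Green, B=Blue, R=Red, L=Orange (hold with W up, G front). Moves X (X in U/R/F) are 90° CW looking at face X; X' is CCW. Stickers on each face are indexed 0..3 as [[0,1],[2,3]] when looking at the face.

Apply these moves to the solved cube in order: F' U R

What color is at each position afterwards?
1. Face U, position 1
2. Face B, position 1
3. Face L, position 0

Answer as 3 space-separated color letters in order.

Answer: R W G

Derivation:
After move 1 (F'): F=GGGG U=WWRR R=YRYR D=OOYY L=OWOW
After move 2 (U): U=RWRW F=YRGG R=BBYR B=OWBB L=GGOW
After move 3 (R): R=YBRB U=RRRG F=YOGY D=OBYO B=WWWB
Query 1: U[1] = R
Query 2: B[1] = W
Query 3: L[0] = G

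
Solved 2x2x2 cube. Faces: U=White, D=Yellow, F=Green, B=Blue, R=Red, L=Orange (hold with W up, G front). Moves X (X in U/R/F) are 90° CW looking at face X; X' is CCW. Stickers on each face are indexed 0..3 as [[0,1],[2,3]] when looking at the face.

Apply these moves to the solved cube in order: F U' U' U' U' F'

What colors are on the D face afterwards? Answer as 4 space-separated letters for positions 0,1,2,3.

Answer: Y Y Y Y

Derivation:
After move 1 (F): F=GGGG U=WWOO R=WRWR D=RRYY L=OYOY
After move 2 (U'): U=WOWO F=OYGG R=GGWR B=WRBB L=BBOY
After move 3 (U'): U=OOWW F=BBGG R=OYWR B=GGBB L=WROY
After move 4 (U'): U=OWOW F=WRGG R=BBWR B=OYBB L=GGOY
After move 5 (U'): U=WWOO F=GGGG R=WRWR B=BBBB L=OYOY
After move 6 (F'): F=GGGG U=WWWW R=RRRR D=YYYY L=OOOO
Query: D face = YYYY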